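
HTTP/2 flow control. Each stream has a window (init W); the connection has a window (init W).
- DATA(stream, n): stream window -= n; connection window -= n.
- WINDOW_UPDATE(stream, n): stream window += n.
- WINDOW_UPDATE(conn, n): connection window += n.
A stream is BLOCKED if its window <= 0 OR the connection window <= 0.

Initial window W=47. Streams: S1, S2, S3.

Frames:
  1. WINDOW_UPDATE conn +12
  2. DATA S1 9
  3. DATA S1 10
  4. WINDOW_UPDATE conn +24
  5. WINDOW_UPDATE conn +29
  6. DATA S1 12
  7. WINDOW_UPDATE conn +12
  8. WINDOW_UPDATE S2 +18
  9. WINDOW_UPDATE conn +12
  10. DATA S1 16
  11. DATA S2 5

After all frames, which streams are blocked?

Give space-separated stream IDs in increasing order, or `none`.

Op 1: conn=59 S1=47 S2=47 S3=47 blocked=[]
Op 2: conn=50 S1=38 S2=47 S3=47 blocked=[]
Op 3: conn=40 S1=28 S2=47 S3=47 blocked=[]
Op 4: conn=64 S1=28 S2=47 S3=47 blocked=[]
Op 5: conn=93 S1=28 S2=47 S3=47 blocked=[]
Op 6: conn=81 S1=16 S2=47 S3=47 blocked=[]
Op 7: conn=93 S1=16 S2=47 S3=47 blocked=[]
Op 8: conn=93 S1=16 S2=65 S3=47 blocked=[]
Op 9: conn=105 S1=16 S2=65 S3=47 blocked=[]
Op 10: conn=89 S1=0 S2=65 S3=47 blocked=[1]
Op 11: conn=84 S1=0 S2=60 S3=47 blocked=[1]

Answer: S1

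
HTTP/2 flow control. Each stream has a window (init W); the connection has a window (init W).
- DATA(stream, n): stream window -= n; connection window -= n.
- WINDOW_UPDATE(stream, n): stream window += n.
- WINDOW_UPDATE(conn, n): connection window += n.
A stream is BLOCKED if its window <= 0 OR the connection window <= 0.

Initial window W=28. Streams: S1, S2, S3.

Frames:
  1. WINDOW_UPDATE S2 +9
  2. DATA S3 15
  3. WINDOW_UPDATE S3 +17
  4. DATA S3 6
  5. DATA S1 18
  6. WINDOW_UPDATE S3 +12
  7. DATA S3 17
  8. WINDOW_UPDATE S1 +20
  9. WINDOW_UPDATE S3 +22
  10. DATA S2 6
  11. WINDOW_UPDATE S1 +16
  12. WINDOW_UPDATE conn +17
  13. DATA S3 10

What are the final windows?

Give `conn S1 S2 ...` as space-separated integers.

Answer: -27 46 31 31

Derivation:
Op 1: conn=28 S1=28 S2=37 S3=28 blocked=[]
Op 2: conn=13 S1=28 S2=37 S3=13 blocked=[]
Op 3: conn=13 S1=28 S2=37 S3=30 blocked=[]
Op 4: conn=7 S1=28 S2=37 S3=24 blocked=[]
Op 5: conn=-11 S1=10 S2=37 S3=24 blocked=[1, 2, 3]
Op 6: conn=-11 S1=10 S2=37 S3=36 blocked=[1, 2, 3]
Op 7: conn=-28 S1=10 S2=37 S3=19 blocked=[1, 2, 3]
Op 8: conn=-28 S1=30 S2=37 S3=19 blocked=[1, 2, 3]
Op 9: conn=-28 S1=30 S2=37 S3=41 blocked=[1, 2, 3]
Op 10: conn=-34 S1=30 S2=31 S3=41 blocked=[1, 2, 3]
Op 11: conn=-34 S1=46 S2=31 S3=41 blocked=[1, 2, 3]
Op 12: conn=-17 S1=46 S2=31 S3=41 blocked=[1, 2, 3]
Op 13: conn=-27 S1=46 S2=31 S3=31 blocked=[1, 2, 3]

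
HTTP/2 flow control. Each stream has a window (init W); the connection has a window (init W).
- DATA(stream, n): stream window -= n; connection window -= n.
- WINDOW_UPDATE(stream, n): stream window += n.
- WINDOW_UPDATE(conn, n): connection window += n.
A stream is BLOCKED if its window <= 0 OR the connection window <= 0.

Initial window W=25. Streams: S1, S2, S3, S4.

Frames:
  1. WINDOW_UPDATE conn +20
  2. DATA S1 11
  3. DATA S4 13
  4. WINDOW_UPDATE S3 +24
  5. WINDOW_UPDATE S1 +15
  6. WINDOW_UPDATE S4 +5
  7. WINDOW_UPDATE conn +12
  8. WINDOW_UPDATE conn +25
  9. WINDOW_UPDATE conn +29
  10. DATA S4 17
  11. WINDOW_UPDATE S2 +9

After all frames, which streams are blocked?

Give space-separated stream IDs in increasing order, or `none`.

Answer: S4

Derivation:
Op 1: conn=45 S1=25 S2=25 S3=25 S4=25 blocked=[]
Op 2: conn=34 S1=14 S2=25 S3=25 S4=25 blocked=[]
Op 3: conn=21 S1=14 S2=25 S3=25 S4=12 blocked=[]
Op 4: conn=21 S1=14 S2=25 S3=49 S4=12 blocked=[]
Op 5: conn=21 S1=29 S2=25 S3=49 S4=12 blocked=[]
Op 6: conn=21 S1=29 S2=25 S3=49 S4=17 blocked=[]
Op 7: conn=33 S1=29 S2=25 S3=49 S4=17 blocked=[]
Op 8: conn=58 S1=29 S2=25 S3=49 S4=17 blocked=[]
Op 9: conn=87 S1=29 S2=25 S3=49 S4=17 blocked=[]
Op 10: conn=70 S1=29 S2=25 S3=49 S4=0 blocked=[4]
Op 11: conn=70 S1=29 S2=34 S3=49 S4=0 blocked=[4]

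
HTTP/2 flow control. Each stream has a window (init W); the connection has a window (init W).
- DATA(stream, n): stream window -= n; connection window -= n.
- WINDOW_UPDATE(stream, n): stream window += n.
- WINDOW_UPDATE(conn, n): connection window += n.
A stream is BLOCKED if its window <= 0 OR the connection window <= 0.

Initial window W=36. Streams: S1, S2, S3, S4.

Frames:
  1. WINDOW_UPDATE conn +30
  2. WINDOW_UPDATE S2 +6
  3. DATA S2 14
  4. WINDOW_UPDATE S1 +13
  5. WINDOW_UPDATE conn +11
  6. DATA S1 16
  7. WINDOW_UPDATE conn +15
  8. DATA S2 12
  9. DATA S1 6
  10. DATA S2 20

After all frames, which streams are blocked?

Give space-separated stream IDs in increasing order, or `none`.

Op 1: conn=66 S1=36 S2=36 S3=36 S4=36 blocked=[]
Op 2: conn=66 S1=36 S2=42 S3=36 S4=36 blocked=[]
Op 3: conn=52 S1=36 S2=28 S3=36 S4=36 blocked=[]
Op 4: conn=52 S1=49 S2=28 S3=36 S4=36 blocked=[]
Op 5: conn=63 S1=49 S2=28 S3=36 S4=36 blocked=[]
Op 6: conn=47 S1=33 S2=28 S3=36 S4=36 blocked=[]
Op 7: conn=62 S1=33 S2=28 S3=36 S4=36 blocked=[]
Op 8: conn=50 S1=33 S2=16 S3=36 S4=36 blocked=[]
Op 9: conn=44 S1=27 S2=16 S3=36 S4=36 blocked=[]
Op 10: conn=24 S1=27 S2=-4 S3=36 S4=36 blocked=[2]

Answer: S2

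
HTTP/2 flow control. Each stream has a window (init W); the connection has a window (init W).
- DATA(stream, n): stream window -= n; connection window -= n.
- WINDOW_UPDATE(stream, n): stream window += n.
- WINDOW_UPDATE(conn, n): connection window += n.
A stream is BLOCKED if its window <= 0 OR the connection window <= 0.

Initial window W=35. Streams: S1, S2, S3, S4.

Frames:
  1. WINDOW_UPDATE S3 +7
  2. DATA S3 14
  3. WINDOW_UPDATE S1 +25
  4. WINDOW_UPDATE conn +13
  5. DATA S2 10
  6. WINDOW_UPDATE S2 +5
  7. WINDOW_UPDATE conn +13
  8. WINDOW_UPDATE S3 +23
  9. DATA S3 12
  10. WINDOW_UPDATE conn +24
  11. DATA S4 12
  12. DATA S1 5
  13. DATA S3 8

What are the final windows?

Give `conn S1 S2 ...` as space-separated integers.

Answer: 24 55 30 31 23

Derivation:
Op 1: conn=35 S1=35 S2=35 S3=42 S4=35 blocked=[]
Op 2: conn=21 S1=35 S2=35 S3=28 S4=35 blocked=[]
Op 3: conn=21 S1=60 S2=35 S3=28 S4=35 blocked=[]
Op 4: conn=34 S1=60 S2=35 S3=28 S4=35 blocked=[]
Op 5: conn=24 S1=60 S2=25 S3=28 S4=35 blocked=[]
Op 6: conn=24 S1=60 S2=30 S3=28 S4=35 blocked=[]
Op 7: conn=37 S1=60 S2=30 S3=28 S4=35 blocked=[]
Op 8: conn=37 S1=60 S2=30 S3=51 S4=35 blocked=[]
Op 9: conn=25 S1=60 S2=30 S3=39 S4=35 blocked=[]
Op 10: conn=49 S1=60 S2=30 S3=39 S4=35 blocked=[]
Op 11: conn=37 S1=60 S2=30 S3=39 S4=23 blocked=[]
Op 12: conn=32 S1=55 S2=30 S3=39 S4=23 blocked=[]
Op 13: conn=24 S1=55 S2=30 S3=31 S4=23 blocked=[]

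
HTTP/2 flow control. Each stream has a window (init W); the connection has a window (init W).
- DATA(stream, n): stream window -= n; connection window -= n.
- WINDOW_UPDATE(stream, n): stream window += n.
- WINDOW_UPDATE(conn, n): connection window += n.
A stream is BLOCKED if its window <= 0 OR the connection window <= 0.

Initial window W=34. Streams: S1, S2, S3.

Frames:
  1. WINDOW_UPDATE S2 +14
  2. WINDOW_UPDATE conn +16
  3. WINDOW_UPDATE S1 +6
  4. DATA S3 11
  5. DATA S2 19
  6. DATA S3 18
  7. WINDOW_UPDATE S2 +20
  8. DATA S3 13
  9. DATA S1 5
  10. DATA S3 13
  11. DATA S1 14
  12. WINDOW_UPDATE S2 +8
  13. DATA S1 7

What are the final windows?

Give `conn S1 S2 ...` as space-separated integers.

Answer: -50 14 57 -21

Derivation:
Op 1: conn=34 S1=34 S2=48 S3=34 blocked=[]
Op 2: conn=50 S1=34 S2=48 S3=34 blocked=[]
Op 3: conn=50 S1=40 S2=48 S3=34 blocked=[]
Op 4: conn=39 S1=40 S2=48 S3=23 blocked=[]
Op 5: conn=20 S1=40 S2=29 S3=23 blocked=[]
Op 6: conn=2 S1=40 S2=29 S3=5 blocked=[]
Op 7: conn=2 S1=40 S2=49 S3=5 blocked=[]
Op 8: conn=-11 S1=40 S2=49 S3=-8 blocked=[1, 2, 3]
Op 9: conn=-16 S1=35 S2=49 S3=-8 blocked=[1, 2, 3]
Op 10: conn=-29 S1=35 S2=49 S3=-21 blocked=[1, 2, 3]
Op 11: conn=-43 S1=21 S2=49 S3=-21 blocked=[1, 2, 3]
Op 12: conn=-43 S1=21 S2=57 S3=-21 blocked=[1, 2, 3]
Op 13: conn=-50 S1=14 S2=57 S3=-21 blocked=[1, 2, 3]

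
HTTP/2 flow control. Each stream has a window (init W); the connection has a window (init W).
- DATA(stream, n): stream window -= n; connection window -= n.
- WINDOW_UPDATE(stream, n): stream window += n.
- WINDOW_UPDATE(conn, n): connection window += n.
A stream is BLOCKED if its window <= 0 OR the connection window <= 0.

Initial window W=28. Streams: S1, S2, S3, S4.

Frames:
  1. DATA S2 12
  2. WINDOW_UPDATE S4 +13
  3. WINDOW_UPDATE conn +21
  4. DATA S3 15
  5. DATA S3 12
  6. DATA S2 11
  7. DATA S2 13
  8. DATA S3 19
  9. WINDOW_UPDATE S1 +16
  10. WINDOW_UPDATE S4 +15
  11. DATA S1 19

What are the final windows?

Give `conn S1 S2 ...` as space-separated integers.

Answer: -52 25 -8 -18 56

Derivation:
Op 1: conn=16 S1=28 S2=16 S3=28 S4=28 blocked=[]
Op 2: conn=16 S1=28 S2=16 S3=28 S4=41 blocked=[]
Op 3: conn=37 S1=28 S2=16 S3=28 S4=41 blocked=[]
Op 4: conn=22 S1=28 S2=16 S3=13 S4=41 blocked=[]
Op 5: conn=10 S1=28 S2=16 S3=1 S4=41 blocked=[]
Op 6: conn=-1 S1=28 S2=5 S3=1 S4=41 blocked=[1, 2, 3, 4]
Op 7: conn=-14 S1=28 S2=-8 S3=1 S4=41 blocked=[1, 2, 3, 4]
Op 8: conn=-33 S1=28 S2=-8 S3=-18 S4=41 blocked=[1, 2, 3, 4]
Op 9: conn=-33 S1=44 S2=-8 S3=-18 S4=41 blocked=[1, 2, 3, 4]
Op 10: conn=-33 S1=44 S2=-8 S3=-18 S4=56 blocked=[1, 2, 3, 4]
Op 11: conn=-52 S1=25 S2=-8 S3=-18 S4=56 blocked=[1, 2, 3, 4]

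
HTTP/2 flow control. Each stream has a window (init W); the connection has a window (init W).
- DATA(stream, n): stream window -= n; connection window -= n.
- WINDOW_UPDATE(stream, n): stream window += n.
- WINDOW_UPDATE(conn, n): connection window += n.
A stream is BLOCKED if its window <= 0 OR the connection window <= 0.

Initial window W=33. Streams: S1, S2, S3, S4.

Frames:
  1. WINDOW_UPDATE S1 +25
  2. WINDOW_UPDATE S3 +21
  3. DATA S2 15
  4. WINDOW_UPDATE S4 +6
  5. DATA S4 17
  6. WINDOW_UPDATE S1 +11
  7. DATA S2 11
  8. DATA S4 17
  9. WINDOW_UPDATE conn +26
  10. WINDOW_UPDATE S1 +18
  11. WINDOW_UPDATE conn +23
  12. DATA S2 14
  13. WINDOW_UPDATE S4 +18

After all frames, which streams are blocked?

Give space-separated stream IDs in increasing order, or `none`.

Op 1: conn=33 S1=58 S2=33 S3=33 S4=33 blocked=[]
Op 2: conn=33 S1=58 S2=33 S3=54 S4=33 blocked=[]
Op 3: conn=18 S1=58 S2=18 S3=54 S4=33 blocked=[]
Op 4: conn=18 S1=58 S2=18 S3=54 S4=39 blocked=[]
Op 5: conn=1 S1=58 S2=18 S3=54 S4=22 blocked=[]
Op 6: conn=1 S1=69 S2=18 S3=54 S4=22 blocked=[]
Op 7: conn=-10 S1=69 S2=7 S3=54 S4=22 blocked=[1, 2, 3, 4]
Op 8: conn=-27 S1=69 S2=7 S3=54 S4=5 blocked=[1, 2, 3, 4]
Op 9: conn=-1 S1=69 S2=7 S3=54 S4=5 blocked=[1, 2, 3, 4]
Op 10: conn=-1 S1=87 S2=7 S3=54 S4=5 blocked=[1, 2, 3, 4]
Op 11: conn=22 S1=87 S2=7 S3=54 S4=5 blocked=[]
Op 12: conn=8 S1=87 S2=-7 S3=54 S4=5 blocked=[2]
Op 13: conn=8 S1=87 S2=-7 S3=54 S4=23 blocked=[2]

Answer: S2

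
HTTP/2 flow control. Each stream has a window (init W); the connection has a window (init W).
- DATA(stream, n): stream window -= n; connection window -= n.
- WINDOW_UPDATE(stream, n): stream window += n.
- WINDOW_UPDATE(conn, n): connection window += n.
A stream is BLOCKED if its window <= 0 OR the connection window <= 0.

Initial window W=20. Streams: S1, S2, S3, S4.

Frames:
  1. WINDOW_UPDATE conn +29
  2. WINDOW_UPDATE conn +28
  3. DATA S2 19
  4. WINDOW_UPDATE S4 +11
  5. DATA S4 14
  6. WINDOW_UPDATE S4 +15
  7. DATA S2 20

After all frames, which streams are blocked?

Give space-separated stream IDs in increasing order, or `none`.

Op 1: conn=49 S1=20 S2=20 S3=20 S4=20 blocked=[]
Op 2: conn=77 S1=20 S2=20 S3=20 S4=20 blocked=[]
Op 3: conn=58 S1=20 S2=1 S3=20 S4=20 blocked=[]
Op 4: conn=58 S1=20 S2=1 S3=20 S4=31 blocked=[]
Op 5: conn=44 S1=20 S2=1 S3=20 S4=17 blocked=[]
Op 6: conn=44 S1=20 S2=1 S3=20 S4=32 blocked=[]
Op 7: conn=24 S1=20 S2=-19 S3=20 S4=32 blocked=[2]

Answer: S2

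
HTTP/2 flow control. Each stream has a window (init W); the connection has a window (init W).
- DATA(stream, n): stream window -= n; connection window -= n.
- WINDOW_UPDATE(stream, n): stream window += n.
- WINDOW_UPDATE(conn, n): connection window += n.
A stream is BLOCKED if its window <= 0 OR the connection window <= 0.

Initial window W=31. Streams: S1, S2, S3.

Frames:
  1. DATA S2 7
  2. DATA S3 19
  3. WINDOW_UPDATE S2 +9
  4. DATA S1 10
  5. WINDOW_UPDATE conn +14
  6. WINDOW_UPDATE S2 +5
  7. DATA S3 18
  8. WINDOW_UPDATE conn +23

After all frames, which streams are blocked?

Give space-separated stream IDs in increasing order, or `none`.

Answer: S3

Derivation:
Op 1: conn=24 S1=31 S2=24 S3=31 blocked=[]
Op 2: conn=5 S1=31 S2=24 S3=12 blocked=[]
Op 3: conn=5 S1=31 S2=33 S3=12 blocked=[]
Op 4: conn=-5 S1=21 S2=33 S3=12 blocked=[1, 2, 3]
Op 5: conn=9 S1=21 S2=33 S3=12 blocked=[]
Op 6: conn=9 S1=21 S2=38 S3=12 blocked=[]
Op 7: conn=-9 S1=21 S2=38 S3=-6 blocked=[1, 2, 3]
Op 8: conn=14 S1=21 S2=38 S3=-6 blocked=[3]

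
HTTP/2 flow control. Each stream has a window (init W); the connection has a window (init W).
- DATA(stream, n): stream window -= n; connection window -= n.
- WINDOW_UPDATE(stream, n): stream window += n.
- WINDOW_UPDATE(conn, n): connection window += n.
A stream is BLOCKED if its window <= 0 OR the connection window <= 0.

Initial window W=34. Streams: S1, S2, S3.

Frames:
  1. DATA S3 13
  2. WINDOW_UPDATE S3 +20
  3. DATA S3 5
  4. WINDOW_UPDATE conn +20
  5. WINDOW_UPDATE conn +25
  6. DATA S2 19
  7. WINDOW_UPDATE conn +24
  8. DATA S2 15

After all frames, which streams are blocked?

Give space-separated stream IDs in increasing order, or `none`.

Op 1: conn=21 S1=34 S2=34 S3=21 blocked=[]
Op 2: conn=21 S1=34 S2=34 S3=41 blocked=[]
Op 3: conn=16 S1=34 S2=34 S3=36 blocked=[]
Op 4: conn=36 S1=34 S2=34 S3=36 blocked=[]
Op 5: conn=61 S1=34 S2=34 S3=36 blocked=[]
Op 6: conn=42 S1=34 S2=15 S3=36 blocked=[]
Op 7: conn=66 S1=34 S2=15 S3=36 blocked=[]
Op 8: conn=51 S1=34 S2=0 S3=36 blocked=[2]

Answer: S2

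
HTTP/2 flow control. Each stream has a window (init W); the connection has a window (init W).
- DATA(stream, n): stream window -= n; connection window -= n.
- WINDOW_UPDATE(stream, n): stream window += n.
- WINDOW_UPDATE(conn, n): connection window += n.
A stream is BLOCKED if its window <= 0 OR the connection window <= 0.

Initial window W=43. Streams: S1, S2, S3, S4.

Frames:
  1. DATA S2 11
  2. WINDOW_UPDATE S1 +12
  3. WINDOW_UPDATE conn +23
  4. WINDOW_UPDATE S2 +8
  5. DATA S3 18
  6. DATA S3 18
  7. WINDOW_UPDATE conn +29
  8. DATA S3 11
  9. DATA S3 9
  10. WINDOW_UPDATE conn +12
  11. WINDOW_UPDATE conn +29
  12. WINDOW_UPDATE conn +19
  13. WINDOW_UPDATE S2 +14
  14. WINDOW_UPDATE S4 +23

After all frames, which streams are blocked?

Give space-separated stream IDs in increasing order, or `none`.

Answer: S3

Derivation:
Op 1: conn=32 S1=43 S2=32 S3=43 S4=43 blocked=[]
Op 2: conn=32 S1=55 S2=32 S3=43 S4=43 blocked=[]
Op 3: conn=55 S1=55 S2=32 S3=43 S4=43 blocked=[]
Op 4: conn=55 S1=55 S2=40 S3=43 S4=43 blocked=[]
Op 5: conn=37 S1=55 S2=40 S3=25 S4=43 blocked=[]
Op 6: conn=19 S1=55 S2=40 S3=7 S4=43 blocked=[]
Op 7: conn=48 S1=55 S2=40 S3=7 S4=43 blocked=[]
Op 8: conn=37 S1=55 S2=40 S3=-4 S4=43 blocked=[3]
Op 9: conn=28 S1=55 S2=40 S3=-13 S4=43 blocked=[3]
Op 10: conn=40 S1=55 S2=40 S3=-13 S4=43 blocked=[3]
Op 11: conn=69 S1=55 S2=40 S3=-13 S4=43 blocked=[3]
Op 12: conn=88 S1=55 S2=40 S3=-13 S4=43 blocked=[3]
Op 13: conn=88 S1=55 S2=54 S3=-13 S4=43 blocked=[3]
Op 14: conn=88 S1=55 S2=54 S3=-13 S4=66 blocked=[3]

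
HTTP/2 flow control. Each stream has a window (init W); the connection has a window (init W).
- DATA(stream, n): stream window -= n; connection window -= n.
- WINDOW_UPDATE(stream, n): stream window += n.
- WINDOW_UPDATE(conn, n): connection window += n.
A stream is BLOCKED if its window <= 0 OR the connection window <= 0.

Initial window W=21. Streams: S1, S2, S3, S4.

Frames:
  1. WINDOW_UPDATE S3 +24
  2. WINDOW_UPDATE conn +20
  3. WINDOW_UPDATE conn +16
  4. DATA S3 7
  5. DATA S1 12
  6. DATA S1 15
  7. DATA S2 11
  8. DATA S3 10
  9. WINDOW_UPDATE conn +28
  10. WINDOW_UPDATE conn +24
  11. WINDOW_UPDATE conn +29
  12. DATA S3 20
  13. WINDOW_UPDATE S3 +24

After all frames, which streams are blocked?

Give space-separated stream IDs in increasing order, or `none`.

Op 1: conn=21 S1=21 S2=21 S3=45 S4=21 blocked=[]
Op 2: conn=41 S1=21 S2=21 S3=45 S4=21 blocked=[]
Op 3: conn=57 S1=21 S2=21 S3=45 S4=21 blocked=[]
Op 4: conn=50 S1=21 S2=21 S3=38 S4=21 blocked=[]
Op 5: conn=38 S1=9 S2=21 S3=38 S4=21 blocked=[]
Op 6: conn=23 S1=-6 S2=21 S3=38 S4=21 blocked=[1]
Op 7: conn=12 S1=-6 S2=10 S3=38 S4=21 blocked=[1]
Op 8: conn=2 S1=-6 S2=10 S3=28 S4=21 blocked=[1]
Op 9: conn=30 S1=-6 S2=10 S3=28 S4=21 blocked=[1]
Op 10: conn=54 S1=-6 S2=10 S3=28 S4=21 blocked=[1]
Op 11: conn=83 S1=-6 S2=10 S3=28 S4=21 blocked=[1]
Op 12: conn=63 S1=-6 S2=10 S3=8 S4=21 blocked=[1]
Op 13: conn=63 S1=-6 S2=10 S3=32 S4=21 blocked=[1]

Answer: S1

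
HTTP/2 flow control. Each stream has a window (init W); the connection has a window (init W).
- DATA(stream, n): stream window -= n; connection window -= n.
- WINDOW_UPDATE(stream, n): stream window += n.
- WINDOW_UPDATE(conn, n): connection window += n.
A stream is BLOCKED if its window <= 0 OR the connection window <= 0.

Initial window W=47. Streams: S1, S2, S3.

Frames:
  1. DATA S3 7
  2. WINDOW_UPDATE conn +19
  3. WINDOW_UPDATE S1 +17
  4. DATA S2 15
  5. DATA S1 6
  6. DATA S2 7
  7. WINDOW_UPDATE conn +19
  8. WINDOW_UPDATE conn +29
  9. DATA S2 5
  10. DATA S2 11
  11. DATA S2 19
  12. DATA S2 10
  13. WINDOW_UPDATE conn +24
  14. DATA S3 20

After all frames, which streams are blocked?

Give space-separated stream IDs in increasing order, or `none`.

Answer: S2

Derivation:
Op 1: conn=40 S1=47 S2=47 S3=40 blocked=[]
Op 2: conn=59 S1=47 S2=47 S3=40 blocked=[]
Op 3: conn=59 S1=64 S2=47 S3=40 blocked=[]
Op 4: conn=44 S1=64 S2=32 S3=40 blocked=[]
Op 5: conn=38 S1=58 S2=32 S3=40 blocked=[]
Op 6: conn=31 S1=58 S2=25 S3=40 blocked=[]
Op 7: conn=50 S1=58 S2=25 S3=40 blocked=[]
Op 8: conn=79 S1=58 S2=25 S3=40 blocked=[]
Op 9: conn=74 S1=58 S2=20 S3=40 blocked=[]
Op 10: conn=63 S1=58 S2=9 S3=40 blocked=[]
Op 11: conn=44 S1=58 S2=-10 S3=40 blocked=[2]
Op 12: conn=34 S1=58 S2=-20 S3=40 blocked=[2]
Op 13: conn=58 S1=58 S2=-20 S3=40 blocked=[2]
Op 14: conn=38 S1=58 S2=-20 S3=20 blocked=[2]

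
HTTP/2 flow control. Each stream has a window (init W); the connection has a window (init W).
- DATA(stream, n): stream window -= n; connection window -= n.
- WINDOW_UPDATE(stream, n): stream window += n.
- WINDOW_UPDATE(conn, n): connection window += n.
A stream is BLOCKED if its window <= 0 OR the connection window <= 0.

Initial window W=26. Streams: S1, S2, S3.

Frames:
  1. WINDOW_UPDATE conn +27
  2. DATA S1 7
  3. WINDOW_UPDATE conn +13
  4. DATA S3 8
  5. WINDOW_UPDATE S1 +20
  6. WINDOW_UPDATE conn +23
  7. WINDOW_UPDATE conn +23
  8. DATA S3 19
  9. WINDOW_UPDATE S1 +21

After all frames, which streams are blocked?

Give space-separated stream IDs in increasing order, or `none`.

Answer: S3

Derivation:
Op 1: conn=53 S1=26 S2=26 S3=26 blocked=[]
Op 2: conn=46 S1=19 S2=26 S3=26 blocked=[]
Op 3: conn=59 S1=19 S2=26 S3=26 blocked=[]
Op 4: conn=51 S1=19 S2=26 S3=18 blocked=[]
Op 5: conn=51 S1=39 S2=26 S3=18 blocked=[]
Op 6: conn=74 S1=39 S2=26 S3=18 blocked=[]
Op 7: conn=97 S1=39 S2=26 S3=18 blocked=[]
Op 8: conn=78 S1=39 S2=26 S3=-1 blocked=[3]
Op 9: conn=78 S1=60 S2=26 S3=-1 blocked=[3]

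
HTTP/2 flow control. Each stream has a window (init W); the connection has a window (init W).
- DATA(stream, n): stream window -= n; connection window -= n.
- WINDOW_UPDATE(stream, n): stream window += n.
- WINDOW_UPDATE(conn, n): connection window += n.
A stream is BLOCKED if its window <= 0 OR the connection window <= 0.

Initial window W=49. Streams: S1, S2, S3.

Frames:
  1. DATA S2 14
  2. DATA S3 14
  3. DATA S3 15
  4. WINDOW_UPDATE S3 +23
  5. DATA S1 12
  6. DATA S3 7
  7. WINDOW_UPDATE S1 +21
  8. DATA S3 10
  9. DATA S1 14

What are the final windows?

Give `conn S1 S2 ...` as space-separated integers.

Op 1: conn=35 S1=49 S2=35 S3=49 blocked=[]
Op 2: conn=21 S1=49 S2=35 S3=35 blocked=[]
Op 3: conn=6 S1=49 S2=35 S3=20 blocked=[]
Op 4: conn=6 S1=49 S2=35 S3=43 blocked=[]
Op 5: conn=-6 S1=37 S2=35 S3=43 blocked=[1, 2, 3]
Op 6: conn=-13 S1=37 S2=35 S3=36 blocked=[1, 2, 3]
Op 7: conn=-13 S1=58 S2=35 S3=36 blocked=[1, 2, 3]
Op 8: conn=-23 S1=58 S2=35 S3=26 blocked=[1, 2, 3]
Op 9: conn=-37 S1=44 S2=35 S3=26 blocked=[1, 2, 3]

Answer: -37 44 35 26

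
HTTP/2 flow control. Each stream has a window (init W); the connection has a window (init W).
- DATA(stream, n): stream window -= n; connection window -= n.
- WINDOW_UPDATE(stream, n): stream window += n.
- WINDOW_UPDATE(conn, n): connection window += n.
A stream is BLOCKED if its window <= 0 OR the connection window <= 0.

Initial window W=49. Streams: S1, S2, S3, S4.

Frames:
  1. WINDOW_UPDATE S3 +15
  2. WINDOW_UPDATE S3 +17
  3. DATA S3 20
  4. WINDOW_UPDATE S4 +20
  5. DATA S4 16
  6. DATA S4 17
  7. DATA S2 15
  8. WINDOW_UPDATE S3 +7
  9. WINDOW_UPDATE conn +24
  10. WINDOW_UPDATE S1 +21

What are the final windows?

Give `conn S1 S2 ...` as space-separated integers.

Op 1: conn=49 S1=49 S2=49 S3=64 S4=49 blocked=[]
Op 2: conn=49 S1=49 S2=49 S3=81 S4=49 blocked=[]
Op 3: conn=29 S1=49 S2=49 S3=61 S4=49 blocked=[]
Op 4: conn=29 S1=49 S2=49 S3=61 S4=69 blocked=[]
Op 5: conn=13 S1=49 S2=49 S3=61 S4=53 blocked=[]
Op 6: conn=-4 S1=49 S2=49 S3=61 S4=36 blocked=[1, 2, 3, 4]
Op 7: conn=-19 S1=49 S2=34 S3=61 S4=36 blocked=[1, 2, 3, 4]
Op 8: conn=-19 S1=49 S2=34 S3=68 S4=36 blocked=[1, 2, 3, 4]
Op 9: conn=5 S1=49 S2=34 S3=68 S4=36 blocked=[]
Op 10: conn=5 S1=70 S2=34 S3=68 S4=36 blocked=[]

Answer: 5 70 34 68 36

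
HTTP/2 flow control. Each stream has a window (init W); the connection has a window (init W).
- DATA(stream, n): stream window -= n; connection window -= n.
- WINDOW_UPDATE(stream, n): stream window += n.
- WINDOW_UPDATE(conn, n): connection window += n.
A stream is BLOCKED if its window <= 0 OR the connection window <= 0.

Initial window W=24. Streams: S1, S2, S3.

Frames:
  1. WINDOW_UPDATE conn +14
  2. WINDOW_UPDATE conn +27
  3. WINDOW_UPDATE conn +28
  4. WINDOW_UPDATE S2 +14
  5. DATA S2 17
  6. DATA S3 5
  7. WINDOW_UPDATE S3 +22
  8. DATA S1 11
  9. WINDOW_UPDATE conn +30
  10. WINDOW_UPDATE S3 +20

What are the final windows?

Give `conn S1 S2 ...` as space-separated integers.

Answer: 90 13 21 61

Derivation:
Op 1: conn=38 S1=24 S2=24 S3=24 blocked=[]
Op 2: conn=65 S1=24 S2=24 S3=24 blocked=[]
Op 3: conn=93 S1=24 S2=24 S3=24 blocked=[]
Op 4: conn=93 S1=24 S2=38 S3=24 blocked=[]
Op 5: conn=76 S1=24 S2=21 S3=24 blocked=[]
Op 6: conn=71 S1=24 S2=21 S3=19 blocked=[]
Op 7: conn=71 S1=24 S2=21 S3=41 blocked=[]
Op 8: conn=60 S1=13 S2=21 S3=41 blocked=[]
Op 9: conn=90 S1=13 S2=21 S3=41 blocked=[]
Op 10: conn=90 S1=13 S2=21 S3=61 blocked=[]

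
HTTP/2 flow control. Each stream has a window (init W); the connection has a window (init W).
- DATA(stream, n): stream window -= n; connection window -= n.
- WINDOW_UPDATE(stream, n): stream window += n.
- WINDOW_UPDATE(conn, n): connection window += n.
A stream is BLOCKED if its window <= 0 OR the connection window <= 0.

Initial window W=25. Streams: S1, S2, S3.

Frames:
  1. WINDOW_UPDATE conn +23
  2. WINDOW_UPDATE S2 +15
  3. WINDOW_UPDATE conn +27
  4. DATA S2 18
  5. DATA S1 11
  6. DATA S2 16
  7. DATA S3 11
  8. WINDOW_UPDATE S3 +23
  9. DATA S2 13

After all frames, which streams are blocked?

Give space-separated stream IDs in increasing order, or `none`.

Answer: S2

Derivation:
Op 1: conn=48 S1=25 S2=25 S3=25 blocked=[]
Op 2: conn=48 S1=25 S2=40 S3=25 blocked=[]
Op 3: conn=75 S1=25 S2=40 S3=25 blocked=[]
Op 4: conn=57 S1=25 S2=22 S3=25 blocked=[]
Op 5: conn=46 S1=14 S2=22 S3=25 blocked=[]
Op 6: conn=30 S1=14 S2=6 S3=25 blocked=[]
Op 7: conn=19 S1=14 S2=6 S3=14 blocked=[]
Op 8: conn=19 S1=14 S2=6 S3=37 blocked=[]
Op 9: conn=6 S1=14 S2=-7 S3=37 blocked=[2]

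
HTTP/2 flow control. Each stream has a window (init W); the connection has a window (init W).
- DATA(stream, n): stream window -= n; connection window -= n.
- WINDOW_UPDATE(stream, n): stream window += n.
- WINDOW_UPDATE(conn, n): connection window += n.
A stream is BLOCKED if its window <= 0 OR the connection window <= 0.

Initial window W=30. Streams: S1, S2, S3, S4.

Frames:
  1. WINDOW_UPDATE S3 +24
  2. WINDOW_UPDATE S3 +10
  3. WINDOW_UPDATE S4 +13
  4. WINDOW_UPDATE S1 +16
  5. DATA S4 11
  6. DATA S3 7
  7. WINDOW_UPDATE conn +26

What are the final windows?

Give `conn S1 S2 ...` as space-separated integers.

Op 1: conn=30 S1=30 S2=30 S3=54 S4=30 blocked=[]
Op 2: conn=30 S1=30 S2=30 S3=64 S4=30 blocked=[]
Op 3: conn=30 S1=30 S2=30 S3=64 S4=43 blocked=[]
Op 4: conn=30 S1=46 S2=30 S3=64 S4=43 blocked=[]
Op 5: conn=19 S1=46 S2=30 S3=64 S4=32 blocked=[]
Op 6: conn=12 S1=46 S2=30 S3=57 S4=32 blocked=[]
Op 7: conn=38 S1=46 S2=30 S3=57 S4=32 blocked=[]

Answer: 38 46 30 57 32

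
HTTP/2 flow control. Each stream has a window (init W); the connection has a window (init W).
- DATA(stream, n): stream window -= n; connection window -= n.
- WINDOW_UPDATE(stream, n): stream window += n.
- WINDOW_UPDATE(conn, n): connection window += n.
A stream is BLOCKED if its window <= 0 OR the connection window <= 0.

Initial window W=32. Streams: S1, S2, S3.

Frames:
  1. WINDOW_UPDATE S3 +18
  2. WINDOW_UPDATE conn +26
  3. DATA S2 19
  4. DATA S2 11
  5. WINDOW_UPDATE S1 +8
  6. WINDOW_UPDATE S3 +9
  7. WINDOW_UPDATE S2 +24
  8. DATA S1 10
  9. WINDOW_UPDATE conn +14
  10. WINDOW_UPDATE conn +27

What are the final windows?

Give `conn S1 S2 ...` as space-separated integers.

Op 1: conn=32 S1=32 S2=32 S3=50 blocked=[]
Op 2: conn=58 S1=32 S2=32 S3=50 blocked=[]
Op 3: conn=39 S1=32 S2=13 S3=50 blocked=[]
Op 4: conn=28 S1=32 S2=2 S3=50 blocked=[]
Op 5: conn=28 S1=40 S2=2 S3=50 blocked=[]
Op 6: conn=28 S1=40 S2=2 S3=59 blocked=[]
Op 7: conn=28 S1=40 S2=26 S3=59 blocked=[]
Op 8: conn=18 S1=30 S2=26 S3=59 blocked=[]
Op 9: conn=32 S1=30 S2=26 S3=59 blocked=[]
Op 10: conn=59 S1=30 S2=26 S3=59 blocked=[]

Answer: 59 30 26 59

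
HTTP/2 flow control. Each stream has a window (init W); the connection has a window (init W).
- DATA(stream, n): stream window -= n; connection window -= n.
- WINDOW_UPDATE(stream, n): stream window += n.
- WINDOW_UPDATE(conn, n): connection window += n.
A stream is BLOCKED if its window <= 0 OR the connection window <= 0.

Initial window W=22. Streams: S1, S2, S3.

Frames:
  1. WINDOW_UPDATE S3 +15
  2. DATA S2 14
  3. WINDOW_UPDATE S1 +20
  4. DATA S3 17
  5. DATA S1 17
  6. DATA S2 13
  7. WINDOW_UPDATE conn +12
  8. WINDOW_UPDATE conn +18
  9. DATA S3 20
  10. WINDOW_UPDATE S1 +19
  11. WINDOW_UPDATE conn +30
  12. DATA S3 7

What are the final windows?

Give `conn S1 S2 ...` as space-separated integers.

Answer: -6 44 -5 -7

Derivation:
Op 1: conn=22 S1=22 S2=22 S3=37 blocked=[]
Op 2: conn=8 S1=22 S2=8 S3=37 blocked=[]
Op 3: conn=8 S1=42 S2=8 S3=37 blocked=[]
Op 4: conn=-9 S1=42 S2=8 S3=20 blocked=[1, 2, 3]
Op 5: conn=-26 S1=25 S2=8 S3=20 blocked=[1, 2, 3]
Op 6: conn=-39 S1=25 S2=-5 S3=20 blocked=[1, 2, 3]
Op 7: conn=-27 S1=25 S2=-5 S3=20 blocked=[1, 2, 3]
Op 8: conn=-9 S1=25 S2=-5 S3=20 blocked=[1, 2, 3]
Op 9: conn=-29 S1=25 S2=-5 S3=0 blocked=[1, 2, 3]
Op 10: conn=-29 S1=44 S2=-5 S3=0 blocked=[1, 2, 3]
Op 11: conn=1 S1=44 S2=-5 S3=0 blocked=[2, 3]
Op 12: conn=-6 S1=44 S2=-5 S3=-7 blocked=[1, 2, 3]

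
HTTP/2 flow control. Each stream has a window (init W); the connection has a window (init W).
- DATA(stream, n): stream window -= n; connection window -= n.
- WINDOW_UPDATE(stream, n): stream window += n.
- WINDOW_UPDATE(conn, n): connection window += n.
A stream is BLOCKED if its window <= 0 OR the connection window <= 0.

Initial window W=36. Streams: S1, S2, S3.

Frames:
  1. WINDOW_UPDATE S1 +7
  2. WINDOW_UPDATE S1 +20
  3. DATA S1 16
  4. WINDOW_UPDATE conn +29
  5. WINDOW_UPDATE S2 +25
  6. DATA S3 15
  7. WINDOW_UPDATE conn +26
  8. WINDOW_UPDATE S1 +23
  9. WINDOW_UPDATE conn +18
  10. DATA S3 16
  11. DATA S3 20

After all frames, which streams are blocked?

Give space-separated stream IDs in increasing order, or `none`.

Op 1: conn=36 S1=43 S2=36 S3=36 blocked=[]
Op 2: conn=36 S1=63 S2=36 S3=36 blocked=[]
Op 3: conn=20 S1=47 S2=36 S3=36 blocked=[]
Op 4: conn=49 S1=47 S2=36 S3=36 blocked=[]
Op 5: conn=49 S1=47 S2=61 S3=36 blocked=[]
Op 6: conn=34 S1=47 S2=61 S3=21 blocked=[]
Op 7: conn=60 S1=47 S2=61 S3=21 blocked=[]
Op 8: conn=60 S1=70 S2=61 S3=21 blocked=[]
Op 9: conn=78 S1=70 S2=61 S3=21 blocked=[]
Op 10: conn=62 S1=70 S2=61 S3=5 blocked=[]
Op 11: conn=42 S1=70 S2=61 S3=-15 blocked=[3]

Answer: S3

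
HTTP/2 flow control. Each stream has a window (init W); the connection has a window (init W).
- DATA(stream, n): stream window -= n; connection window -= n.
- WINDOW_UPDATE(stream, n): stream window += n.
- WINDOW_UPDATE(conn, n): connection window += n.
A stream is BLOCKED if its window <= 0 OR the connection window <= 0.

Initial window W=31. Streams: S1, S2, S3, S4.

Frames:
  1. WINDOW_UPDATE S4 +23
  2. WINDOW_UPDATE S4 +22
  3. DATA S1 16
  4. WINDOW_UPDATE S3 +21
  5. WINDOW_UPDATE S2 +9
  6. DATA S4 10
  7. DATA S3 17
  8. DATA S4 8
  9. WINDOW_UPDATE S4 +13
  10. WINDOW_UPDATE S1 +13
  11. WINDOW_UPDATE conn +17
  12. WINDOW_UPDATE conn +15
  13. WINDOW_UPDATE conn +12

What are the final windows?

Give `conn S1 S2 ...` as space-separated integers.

Answer: 24 28 40 35 71

Derivation:
Op 1: conn=31 S1=31 S2=31 S3=31 S4=54 blocked=[]
Op 2: conn=31 S1=31 S2=31 S3=31 S4=76 blocked=[]
Op 3: conn=15 S1=15 S2=31 S3=31 S4=76 blocked=[]
Op 4: conn=15 S1=15 S2=31 S3=52 S4=76 blocked=[]
Op 5: conn=15 S1=15 S2=40 S3=52 S4=76 blocked=[]
Op 6: conn=5 S1=15 S2=40 S3=52 S4=66 blocked=[]
Op 7: conn=-12 S1=15 S2=40 S3=35 S4=66 blocked=[1, 2, 3, 4]
Op 8: conn=-20 S1=15 S2=40 S3=35 S4=58 blocked=[1, 2, 3, 4]
Op 9: conn=-20 S1=15 S2=40 S3=35 S4=71 blocked=[1, 2, 3, 4]
Op 10: conn=-20 S1=28 S2=40 S3=35 S4=71 blocked=[1, 2, 3, 4]
Op 11: conn=-3 S1=28 S2=40 S3=35 S4=71 blocked=[1, 2, 3, 4]
Op 12: conn=12 S1=28 S2=40 S3=35 S4=71 blocked=[]
Op 13: conn=24 S1=28 S2=40 S3=35 S4=71 blocked=[]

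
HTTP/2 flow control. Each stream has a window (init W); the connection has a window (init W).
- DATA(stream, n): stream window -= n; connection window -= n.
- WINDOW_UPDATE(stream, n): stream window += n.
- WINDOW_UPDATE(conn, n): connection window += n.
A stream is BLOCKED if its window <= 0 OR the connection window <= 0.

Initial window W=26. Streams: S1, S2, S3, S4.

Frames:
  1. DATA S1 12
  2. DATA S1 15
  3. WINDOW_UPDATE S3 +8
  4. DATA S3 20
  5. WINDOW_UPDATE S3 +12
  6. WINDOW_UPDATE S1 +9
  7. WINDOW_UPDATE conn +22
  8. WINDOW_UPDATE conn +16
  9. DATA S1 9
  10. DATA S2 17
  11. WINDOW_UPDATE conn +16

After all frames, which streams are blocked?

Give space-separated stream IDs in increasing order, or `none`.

Answer: S1

Derivation:
Op 1: conn=14 S1=14 S2=26 S3=26 S4=26 blocked=[]
Op 2: conn=-1 S1=-1 S2=26 S3=26 S4=26 blocked=[1, 2, 3, 4]
Op 3: conn=-1 S1=-1 S2=26 S3=34 S4=26 blocked=[1, 2, 3, 4]
Op 4: conn=-21 S1=-1 S2=26 S3=14 S4=26 blocked=[1, 2, 3, 4]
Op 5: conn=-21 S1=-1 S2=26 S3=26 S4=26 blocked=[1, 2, 3, 4]
Op 6: conn=-21 S1=8 S2=26 S3=26 S4=26 blocked=[1, 2, 3, 4]
Op 7: conn=1 S1=8 S2=26 S3=26 S4=26 blocked=[]
Op 8: conn=17 S1=8 S2=26 S3=26 S4=26 blocked=[]
Op 9: conn=8 S1=-1 S2=26 S3=26 S4=26 blocked=[1]
Op 10: conn=-9 S1=-1 S2=9 S3=26 S4=26 blocked=[1, 2, 3, 4]
Op 11: conn=7 S1=-1 S2=9 S3=26 S4=26 blocked=[1]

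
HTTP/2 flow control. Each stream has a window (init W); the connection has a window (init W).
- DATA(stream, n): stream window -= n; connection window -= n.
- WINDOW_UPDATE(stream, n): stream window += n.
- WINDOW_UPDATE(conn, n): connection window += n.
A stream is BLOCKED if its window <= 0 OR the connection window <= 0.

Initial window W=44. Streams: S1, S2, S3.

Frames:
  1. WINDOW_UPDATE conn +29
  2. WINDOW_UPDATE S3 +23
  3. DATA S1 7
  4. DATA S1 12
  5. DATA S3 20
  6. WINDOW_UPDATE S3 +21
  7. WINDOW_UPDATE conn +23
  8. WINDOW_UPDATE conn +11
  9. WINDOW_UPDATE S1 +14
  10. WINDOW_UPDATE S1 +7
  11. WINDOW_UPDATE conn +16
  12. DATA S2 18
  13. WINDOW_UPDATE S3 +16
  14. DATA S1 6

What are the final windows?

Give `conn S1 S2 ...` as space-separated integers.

Answer: 60 40 26 84

Derivation:
Op 1: conn=73 S1=44 S2=44 S3=44 blocked=[]
Op 2: conn=73 S1=44 S2=44 S3=67 blocked=[]
Op 3: conn=66 S1=37 S2=44 S3=67 blocked=[]
Op 4: conn=54 S1=25 S2=44 S3=67 blocked=[]
Op 5: conn=34 S1=25 S2=44 S3=47 blocked=[]
Op 6: conn=34 S1=25 S2=44 S3=68 blocked=[]
Op 7: conn=57 S1=25 S2=44 S3=68 blocked=[]
Op 8: conn=68 S1=25 S2=44 S3=68 blocked=[]
Op 9: conn=68 S1=39 S2=44 S3=68 blocked=[]
Op 10: conn=68 S1=46 S2=44 S3=68 blocked=[]
Op 11: conn=84 S1=46 S2=44 S3=68 blocked=[]
Op 12: conn=66 S1=46 S2=26 S3=68 blocked=[]
Op 13: conn=66 S1=46 S2=26 S3=84 blocked=[]
Op 14: conn=60 S1=40 S2=26 S3=84 blocked=[]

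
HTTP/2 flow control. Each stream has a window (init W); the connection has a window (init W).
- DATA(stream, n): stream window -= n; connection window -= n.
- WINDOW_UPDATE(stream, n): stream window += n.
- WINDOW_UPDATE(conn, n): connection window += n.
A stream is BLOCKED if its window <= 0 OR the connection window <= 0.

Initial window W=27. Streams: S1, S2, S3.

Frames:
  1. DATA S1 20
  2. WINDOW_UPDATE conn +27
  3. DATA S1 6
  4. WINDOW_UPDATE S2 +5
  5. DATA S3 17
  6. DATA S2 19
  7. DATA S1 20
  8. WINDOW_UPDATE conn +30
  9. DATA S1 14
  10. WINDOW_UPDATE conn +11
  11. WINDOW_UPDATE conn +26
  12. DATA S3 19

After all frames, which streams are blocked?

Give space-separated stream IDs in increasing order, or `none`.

Op 1: conn=7 S1=7 S2=27 S3=27 blocked=[]
Op 2: conn=34 S1=7 S2=27 S3=27 blocked=[]
Op 3: conn=28 S1=1 S2=27 S3=27 blocked=[]
Op 4: conn=28 S1=1 S2=32 S3=27 blocked=[]
Op 5: conn=11 S1=1 S2=32 S3=10 blocked=[]
Op 6: conn=-8 S1=1 S2=13 S3=10 blocked=[1, 2, 3]
Op 7: conn=-28 S1=-19 S2=13 S3=10 blocked=[1, 2, 3]
Op 8: conn=2 S1=-19 S2=13 S3=10 blocked=[1]
Op 9: conn=-12 S1=-33 S2=13 S3=10 blocked=[1, 2, 3]
Op 10: conn=-1 S1=-33 S2=13 S3=10 blocked=[1, 2, 3]
Op 11: conn=25 S1=-33 S2=13 S3=10 blocked=[1]
Op 12: conn=6 S1=-33 S2=13 S3=-9 blocked=[1, 3]

Answer: S1 S3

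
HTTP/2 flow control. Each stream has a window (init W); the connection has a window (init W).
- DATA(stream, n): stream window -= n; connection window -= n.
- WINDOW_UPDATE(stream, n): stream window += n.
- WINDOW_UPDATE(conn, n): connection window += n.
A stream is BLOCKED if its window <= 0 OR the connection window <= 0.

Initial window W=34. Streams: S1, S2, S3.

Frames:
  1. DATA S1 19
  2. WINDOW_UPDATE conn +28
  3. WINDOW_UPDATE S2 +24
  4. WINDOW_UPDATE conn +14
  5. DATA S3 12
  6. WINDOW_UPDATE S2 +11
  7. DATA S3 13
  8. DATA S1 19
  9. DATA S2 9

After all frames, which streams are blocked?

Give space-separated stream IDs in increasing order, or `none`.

Op 1: conn=15 S1=15 S2=34 S3=34 blocked=[]
Op 2: conn=43 S1=15 S2=34 S3=34 blocked=[]
Op 3: conn=43 S1=15 S2=58 S3=34 blocked=[]
Op 4: conn=57 S1=15 S2=58 S3=34 blocked=[]
Op 5: conn=45 S1=15 S2=58 S3=22 blocked=[]
Op 6: conn=45 S1=15 S2=69 S3=22 blocked=[]
Op 7: conn=32 S1=15 S2=69 S3=9 blocked=[]
Op 8: conn=13 S1=-4 S2=69 S3=9 blocked=[1]
Op 9: conn=4 S1=-4 S2=60 S3=9 blocked=[1]

Answer: S1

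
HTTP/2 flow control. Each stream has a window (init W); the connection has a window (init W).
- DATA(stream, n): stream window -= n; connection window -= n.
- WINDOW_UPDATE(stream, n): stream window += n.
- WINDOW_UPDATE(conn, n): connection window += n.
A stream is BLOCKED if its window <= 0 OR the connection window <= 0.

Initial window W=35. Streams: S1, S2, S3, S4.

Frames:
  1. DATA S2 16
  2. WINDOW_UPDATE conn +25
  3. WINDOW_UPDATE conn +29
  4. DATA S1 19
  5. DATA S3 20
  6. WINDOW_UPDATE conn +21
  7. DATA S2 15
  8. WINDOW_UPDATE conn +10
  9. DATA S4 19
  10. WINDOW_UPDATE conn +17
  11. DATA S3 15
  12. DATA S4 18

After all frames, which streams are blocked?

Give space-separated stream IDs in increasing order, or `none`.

Answer: S3 S4

Derivation:
Op 1: conn=19 S1=35 S2=19 S3=35 S4=35 blocked=[]
Op 2: conn=44 S1=35 S2=19 S3=35 S4=35 blocked=[]
Op 3: conn=73 S1=35 S2=19 S3=35 S4=35 blocked=[]
Op 4: conn=54 S1=16 S2=19 S3=35 S4=35 blocked=[]
Op 5: conn=34 S1=16 S2=19 S3=15 S4=35 blocked=[]
Op 6: conn=55 S1=16 S2=19 S3=15 S4=35 blocked=[]
Op 7: conn=40 S1=16 S2=4 S3=15 S4=35 blocked=[]
Op 8: conn=50 S1=16 S2=4 S3=15 S4=35 blocked=[]
Op 9: conn=31 S1=16 S2=4 S3=15 S4=16 blocked=[]
Op 10: conn=48 S1=16 S2=4 S3=15 S4=16 blocked=[]
Op 11: conn=33 S1=16 S2=4 S3=0 S4=16 blocked=[3]
Op 12: conn=15 S1=16 S2=4 S3=0 S4=-2 blocked=[3, 4]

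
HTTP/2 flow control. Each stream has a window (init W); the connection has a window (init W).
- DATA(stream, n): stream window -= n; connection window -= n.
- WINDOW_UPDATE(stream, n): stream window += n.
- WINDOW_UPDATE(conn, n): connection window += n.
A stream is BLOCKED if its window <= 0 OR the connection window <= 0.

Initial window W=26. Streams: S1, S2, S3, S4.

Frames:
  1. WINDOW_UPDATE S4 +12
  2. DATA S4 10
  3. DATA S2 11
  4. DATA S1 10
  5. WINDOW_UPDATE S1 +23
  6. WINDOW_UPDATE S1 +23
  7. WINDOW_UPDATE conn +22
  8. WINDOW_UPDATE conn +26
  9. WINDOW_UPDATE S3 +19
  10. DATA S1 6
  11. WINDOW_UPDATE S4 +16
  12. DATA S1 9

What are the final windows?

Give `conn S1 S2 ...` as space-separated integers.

Op 1: conn=26 S1=26 S2=26 S3=26 S4=38 blocked=[]
Op 2: conn=16 S1=26 S2=26 S3=26 S4=28 blocked=[]
Op 3: conn=5 S1=26 S2=15 S3=26 S4=28 blocked=[]
Op 4: conn=-5 S1=16 S2=15 S3=26 S4=28 blocked=[1, 2, 3, 4]
Op 5: conn=-5 S1=39 S2=15 S3=26 S4=28 blocked=[1, 2, 3, 4]
Op 6: conn=-5 S1=62 S2=15 S3=26 S4=28 blocked=[1, 2, 3, 4]
Op 7: conn=17 S1=62 S2=15 S3=26 S4=28 blocked=[]
Op 8: conn=43 S1=62 S2=15 S3=26 S4=28 blocked=[]
Op 9: conn=43 S1=62 S2=15 S3=45 S4=28 blocked=[]
Op 10: conn=37 S1=56 S2=15 S3=45 S4=28 blocked=[]
Op 11: conn=37 S1=56 S2=15 S3=45 S4=44 blocked=[]
Op 12: conn=28 S1=47 S2=15 S3=45 S4=44 blocked=[]

Answer: 28 47 15 45 44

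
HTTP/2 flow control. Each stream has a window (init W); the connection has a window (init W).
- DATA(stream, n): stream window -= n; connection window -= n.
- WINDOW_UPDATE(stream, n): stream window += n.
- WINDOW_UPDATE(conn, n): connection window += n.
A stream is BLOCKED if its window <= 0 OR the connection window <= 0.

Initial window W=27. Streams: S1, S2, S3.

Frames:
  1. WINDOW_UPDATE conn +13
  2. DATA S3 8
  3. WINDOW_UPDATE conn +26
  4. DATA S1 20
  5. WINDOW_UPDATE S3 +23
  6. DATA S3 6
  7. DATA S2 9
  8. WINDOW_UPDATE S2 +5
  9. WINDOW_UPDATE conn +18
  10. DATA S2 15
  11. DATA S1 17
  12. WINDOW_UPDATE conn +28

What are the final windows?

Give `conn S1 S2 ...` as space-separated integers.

Op 1: conn=40 S1=27 S2=27 S3=27 blocked=[]
Op 2: conn=32 S1=27 S2=27 S3=19 blocked=[]
Op 3: conn=58 S1=27 S2=27 S3=19 blocked=[]
Op 4: conn=38 S1=7 S2=27 S3=19 blocked=[]
Op 5: conn=38 S1=7 S2=27 S3=42 blocked=[]
Op 6: conn=32 S1=7 S2=27 S3=36 blocked=[]
Op 7: conn=23 S1=7 S2=18 S3=36 blocked=[]
Op 8: conn=23 S1=7 S2=23 S3=36 blocked=[]
Op 9: conn=41 S1=7 S2=23 S3=36 blocked=[]
Op 10: conn=26 S1=7 S2=8 S3=36 blocked=[]
Op 11: conn=9 S1=-10 S2=8 S3=36 blocked=[1]
Op 12: conn=37 S1=-10 S2=8 S3=36 blocked=[1]

Answer: 37 -10 8 36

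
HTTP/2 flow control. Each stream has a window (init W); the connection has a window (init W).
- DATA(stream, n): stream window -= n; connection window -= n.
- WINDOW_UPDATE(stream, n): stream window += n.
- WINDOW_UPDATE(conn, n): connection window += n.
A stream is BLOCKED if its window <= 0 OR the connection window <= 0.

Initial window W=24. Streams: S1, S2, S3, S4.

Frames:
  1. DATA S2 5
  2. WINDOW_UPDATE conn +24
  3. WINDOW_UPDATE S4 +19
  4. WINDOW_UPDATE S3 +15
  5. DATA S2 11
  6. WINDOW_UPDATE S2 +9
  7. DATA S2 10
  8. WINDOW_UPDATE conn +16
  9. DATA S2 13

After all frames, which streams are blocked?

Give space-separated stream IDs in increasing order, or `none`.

Op 1: conn=19 S1=24 S2=19 S3=24 S4=24 blocked=[]
Op 2: conn=43 S1=24 S2=19 S3=24 S4=24 blocked=[]
Op 3: conn=43 S1=24 S2=19 S3=24 S4=43 blocked=[]
Op 4: conn=43 S1=24 S2=19 S3=39 S4=43 blocked=[]
Op 5: conn=32 S1=24 S2=8 S3=39 S4=43 blocked=[]
Op 6: conn=32 S1=24 S2=17 S3=39 S4=43 blocked=[]
Op 7: conn=22 S1=24 S2=7 S3=39 S4=43 blocked=[]
Op 8: conn=38 S1=24 S2=7 S3=39 S4=43 blocked=[]
Op 9: conn=25 S1=24 S2=-6 S3=39 S4=43 blocked=[2]

Answer: S2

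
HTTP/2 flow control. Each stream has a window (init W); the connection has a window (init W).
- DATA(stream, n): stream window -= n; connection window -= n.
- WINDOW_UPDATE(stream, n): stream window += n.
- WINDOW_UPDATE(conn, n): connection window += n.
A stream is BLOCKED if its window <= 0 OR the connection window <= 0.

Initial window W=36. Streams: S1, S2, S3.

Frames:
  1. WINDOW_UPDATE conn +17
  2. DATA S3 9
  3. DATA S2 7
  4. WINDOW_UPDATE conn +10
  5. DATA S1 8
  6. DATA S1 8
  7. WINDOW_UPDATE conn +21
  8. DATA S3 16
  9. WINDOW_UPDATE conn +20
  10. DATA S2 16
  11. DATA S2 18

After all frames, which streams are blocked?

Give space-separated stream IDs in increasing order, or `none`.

Answer: S2

Derivation:
Op 1: conn=53 S1=36 S2=36 S3=36 blocked=[]
Op 2: conn=44 S1=36 S2=36 S3=27 blocked=[]
Op 3: conn=37 S1=36 S2=29 S3=27 blocked=[]
Op 4: conn=47 S1=36 S2=29 S3=27 blocked=[]
Op 5: conn=39 S1=28 S2=29 S3=27 blocked=[]
Op 6: conn=31 S1=20 S2=29 S3=27 blocked=[]
Op 7: conn=52 S1=20 S2=29 S3=27 blocked=[]
Op 8: conn=36 S1=20 S2=29 S3=11 blocked=[]
Op 9: conn=56 S1=20 S2=29 S3=11 blocked=[]
Op 10: conn=40 S1=20 S2=13 S3=11 blocked=[]
Op 11: conn=22 S1=20 S2=-5 S3=11 blocked=[2]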